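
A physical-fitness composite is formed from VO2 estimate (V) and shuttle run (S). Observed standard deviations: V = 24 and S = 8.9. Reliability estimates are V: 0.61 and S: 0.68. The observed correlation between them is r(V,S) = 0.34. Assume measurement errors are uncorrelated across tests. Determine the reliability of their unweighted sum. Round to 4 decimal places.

0.6877

Var(V+S) = 24² + 8.9² + 2·[24·8.9·0.34] = 655.21 + 145.248 = 800.458.
Under uncorrelated errors the observed covariances equal the true-score covariances, so only the own-variance terms attenuate.
True-score variance = [24²·0.61 + 8.9²·0.68] + 145.248 = 405.223 + 145.248 = 550.471.
Reliability = 550.471 / 800.458 = 0.6877.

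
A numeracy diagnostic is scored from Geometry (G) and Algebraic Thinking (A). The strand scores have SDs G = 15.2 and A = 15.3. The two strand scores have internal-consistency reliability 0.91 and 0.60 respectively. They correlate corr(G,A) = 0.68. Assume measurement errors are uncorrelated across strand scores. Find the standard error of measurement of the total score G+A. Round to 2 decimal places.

10.70

Var(total) = 465.13 + 316.282 = 781.412.
True-score variance = 350.7 + 316.282 = 666.982, so reliability = 0.8536.
Error variance = 781.412 − 666.982 = 114.43; SEM = √114.43 = 10.70.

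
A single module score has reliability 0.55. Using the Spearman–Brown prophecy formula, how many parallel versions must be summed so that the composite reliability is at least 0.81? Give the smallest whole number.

4

k ≥ ρ*(1−ρ₁)/(ρ₁(1−ρ*)) = 0.81·0.45 / (0.55·0.19) = 3.488.
Smallest integer k = 4.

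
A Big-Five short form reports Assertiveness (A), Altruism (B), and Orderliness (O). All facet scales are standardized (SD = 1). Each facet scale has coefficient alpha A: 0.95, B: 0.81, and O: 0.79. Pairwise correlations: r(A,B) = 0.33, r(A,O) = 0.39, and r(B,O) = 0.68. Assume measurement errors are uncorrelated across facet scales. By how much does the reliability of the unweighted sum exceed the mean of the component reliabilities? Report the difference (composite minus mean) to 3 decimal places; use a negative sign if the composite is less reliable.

Var(sum) = 3 + 2.8 = 5.8; true-score variance = 2.55 + 2.8 = 5.35; composite reliability = 0.9224.
Mean component reliability = 0.8500.
Difference = 0.9224 − 0.8500 = 0.072.

0.072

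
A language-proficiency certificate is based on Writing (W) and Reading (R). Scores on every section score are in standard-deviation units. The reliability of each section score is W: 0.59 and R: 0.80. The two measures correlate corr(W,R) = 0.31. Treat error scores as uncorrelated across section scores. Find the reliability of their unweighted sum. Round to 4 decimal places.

0.7672

Var(W+R) = 2 + 2·[0.31] = 2 + 0.62 = 2.62.
Because errors are independent across components, Cov(Tᵢ,Tⱼ) = Cov(Xᵢ,Xⱼ); the off-diagonal part of the true-score variance is the same as above.
True-score variance = [0.59 + 0.80] + 0.62 = 1.39 + 0.62 = 2.01.
Reliability = 2.01 / 2.62 = 0.7672.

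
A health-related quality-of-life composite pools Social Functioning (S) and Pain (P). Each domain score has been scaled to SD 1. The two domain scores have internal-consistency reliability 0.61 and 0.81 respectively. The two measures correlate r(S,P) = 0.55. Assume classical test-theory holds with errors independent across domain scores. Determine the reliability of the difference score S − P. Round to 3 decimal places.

0.356

Var(S−P) = 1 + 1 − 2·0.55 = 2 − 1.1 = 0.9.
Because errors are independent across components, Cov(Tᵢ,Tⱼ) = Cov(Xᵢ,Xⱼ); the off-diagonal part of the true-score variance is the same as above.
True-score variance = [0.61 + 0.81] − 1.1 = 1.42 − 1.1 = 0.32.
Reliability = 0.32 / 0.9 = 0.356.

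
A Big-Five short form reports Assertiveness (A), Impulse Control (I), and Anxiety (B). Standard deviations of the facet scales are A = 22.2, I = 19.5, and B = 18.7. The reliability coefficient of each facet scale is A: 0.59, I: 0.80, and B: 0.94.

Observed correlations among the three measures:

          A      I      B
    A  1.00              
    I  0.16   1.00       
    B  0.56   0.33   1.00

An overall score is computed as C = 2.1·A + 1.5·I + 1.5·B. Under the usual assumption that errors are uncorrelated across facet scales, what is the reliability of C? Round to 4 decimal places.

Var(C) = 2.1²·22.2² + 1.5²·19.5² + 1.5²·18.7² + 2·[3.15·22.2·19.5·0.16 + 3.15·22.2·18.7·0.56 + 2.25·19.5·18.7·0.33] = 3815.79 + 2442.48 = 6258.27.
Because errors are independent across components, Cov(Tᵢ,Tⱼ) = Cov(Xᵢ,Xⱼ); the off-diagonal part of the true-score variance is the same as above.
True-score variance = [2.1²·22.2²·0.59 + 1.5²·19.5²·0.80 + 1.5²·18.7²·0.94] + 2442.48 = 2706.36 + 2442.48 = 5148.85.
Reliability = 5148.85 / 6258.27 = 0.8227.

0.8227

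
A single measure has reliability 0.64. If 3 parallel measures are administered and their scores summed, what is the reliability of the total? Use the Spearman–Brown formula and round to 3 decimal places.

ρ_k = kρ / (1 + (k−1)ρ) = 3·0.64 / (1 + 2·0.64) = 1.920 / 2.280 = 0.842.

0.842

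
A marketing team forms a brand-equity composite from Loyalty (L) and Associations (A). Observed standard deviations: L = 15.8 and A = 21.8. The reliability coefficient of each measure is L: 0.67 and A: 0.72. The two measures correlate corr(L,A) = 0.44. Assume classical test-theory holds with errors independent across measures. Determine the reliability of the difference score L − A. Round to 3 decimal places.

Var(L−A) = 15.8² + 21.8² − 2·15.8·21.8·0.44 = 724.88 − 303.107 = 421.773.
Because errors are independent across components, Cov(Tᵢ,Tⱼ) = Cov(Xᵢ,Xⱼ); the off-diagonal part of the true-score variance is the same as above.
True-score variance = [15.8²·0.67 + 21.8²·0.72] − 303.107 = 509.432 − 303.107 = 206.324.
Reliability = 206.324 / 421.773 = 0.489.

0.489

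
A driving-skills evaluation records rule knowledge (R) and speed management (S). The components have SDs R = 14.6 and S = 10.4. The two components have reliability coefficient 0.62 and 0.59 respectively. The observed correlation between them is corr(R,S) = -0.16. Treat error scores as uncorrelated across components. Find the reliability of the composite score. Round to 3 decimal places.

Var(R+S) = 14.6² + 10.4² + 2·[14.6·10.4·(-0.16)] = 321.32 − 48.5888 = 272.731.
Because errors are independent across components, Cov(Tᵢ,Tⱼ) = Cov(Xᵢ,Xⱼ); the off-diagonal part of the true-score variance is the same as above.
True-score variance = [14.6²·0.62 + 10.4²·0.59] − 48.5888 = 195.974 − 48.5888 = 147.385.
Reliability = 147.385 / 272.731 = 0.540.

0.540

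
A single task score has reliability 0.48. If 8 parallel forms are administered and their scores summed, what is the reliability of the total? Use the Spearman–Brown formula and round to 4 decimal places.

0.8807

ρ_k = kρ / (1 + (k−1)ρ) = 8·0.48 / (1 + 7·0.48) = 3.840 / 4.360 = 0.8807.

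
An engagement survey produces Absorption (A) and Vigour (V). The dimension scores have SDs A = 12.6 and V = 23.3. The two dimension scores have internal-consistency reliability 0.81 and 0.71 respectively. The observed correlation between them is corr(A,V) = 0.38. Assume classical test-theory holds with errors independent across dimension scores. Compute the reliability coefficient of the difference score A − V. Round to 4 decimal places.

Var(A−V) = 12.6² + 23.3² − 2·12.6·23.3·0.38 = 701.65 − 223.121 = 478.529.
Under uncorrelated errors the observed covariances equal the true-score covariances, so only the own-variance terms attenuate.
True-score variance = [12.6²·0.81 + 23.3²·0.71] − 223.121 = 514.047 − 223.121 = 290.927.
Reliability = 290.927 / 478.529 = 0.6080.

0.6080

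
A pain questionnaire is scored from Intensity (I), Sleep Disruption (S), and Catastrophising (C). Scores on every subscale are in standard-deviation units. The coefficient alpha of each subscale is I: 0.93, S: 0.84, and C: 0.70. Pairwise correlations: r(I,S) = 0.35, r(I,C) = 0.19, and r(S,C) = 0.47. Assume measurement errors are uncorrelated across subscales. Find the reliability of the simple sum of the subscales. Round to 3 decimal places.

0.894

Var(I+S+C) = 3 + 2·[0.35 + 0.19 + 0.47] = 3 + 2.02 = 5.02.
With uncorrelated errors the cross-covariances are all true-score covariance, so they carry over unchanged; only the diagonal terms shrink to ρᵢσᵢ².
True-score variance = [0.93 + 0.84 + 0.70] + 2.02 = 2.47 + 2.02 = 4.49.
Reliability = 4.49 / 5.02 = 0.894.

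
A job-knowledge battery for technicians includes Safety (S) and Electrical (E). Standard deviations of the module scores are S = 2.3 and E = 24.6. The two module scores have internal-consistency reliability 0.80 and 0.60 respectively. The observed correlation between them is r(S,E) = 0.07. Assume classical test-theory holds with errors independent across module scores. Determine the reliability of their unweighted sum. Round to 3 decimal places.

0.607

Var(S+E) = 2.3² + 24.6² + 2·[2.3·24.6·0.07] = 610.45 + 7.9212 = 618.371.
Under uncorrelated errors the observed covariances equal the true-score covariances, so only the own-variance terms attenuate.
True-score variance = [2.3²·0.80 + 24.6²·0.60] + 7.9212 = 367.328 + 7.9212 = 375.249.
Reliability = 375.249 / 618.371 = 0.607.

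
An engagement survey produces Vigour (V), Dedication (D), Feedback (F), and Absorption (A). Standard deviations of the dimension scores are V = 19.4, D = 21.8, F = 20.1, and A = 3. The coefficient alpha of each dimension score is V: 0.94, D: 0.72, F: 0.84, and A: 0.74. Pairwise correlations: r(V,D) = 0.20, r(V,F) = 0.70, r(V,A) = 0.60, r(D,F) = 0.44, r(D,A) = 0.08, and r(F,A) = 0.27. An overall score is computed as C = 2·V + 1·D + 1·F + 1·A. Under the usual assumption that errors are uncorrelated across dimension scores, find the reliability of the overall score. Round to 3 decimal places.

Var(C) = 2²·19.4² + 21.8² + 20.1² + 3² + 2·[2·19.4·21.8·0.20 + 2·19.4·20.1·0.70 + 2·19.4·3·0.60 + 21.8·20.1·0.44 + 21.8·3·0.08 + 20.1·3·0.27] = 2393.69 + 1998.47 = 4392.16.
Because errors are independent across components, Cov(Tᵢ,Tⱼ) = Cov(Xᵢ,Xⱼ); the off-diagonal part of the true-score variance is the same as above.
True-score variance = [2²·19.4²·0.94 + 21.8²·0.72 + 20.1²·0.84 + 3²·0.74] + 1998.47 = 2103.31 + 1998.47 = 4101.79.
Reliability = 4101.79 / 4392.16 = 0.934.

0.934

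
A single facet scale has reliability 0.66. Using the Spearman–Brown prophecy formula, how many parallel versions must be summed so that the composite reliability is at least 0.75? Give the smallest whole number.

2

k ≥ ρ*(1−ρ₁)/(ρ₁(1−ρ*)) = 0.75·0.34 / (0.66·0.25) = 1.545.
Smallest integer k = 2.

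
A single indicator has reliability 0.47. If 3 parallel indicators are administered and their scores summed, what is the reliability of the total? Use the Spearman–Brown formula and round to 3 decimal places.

0.727

ρ_k = kρ / (1 + (k−1)ρ) = 3·0.47 / (1 + 2·0.47) = 1.410 / 1.940 = 0.727.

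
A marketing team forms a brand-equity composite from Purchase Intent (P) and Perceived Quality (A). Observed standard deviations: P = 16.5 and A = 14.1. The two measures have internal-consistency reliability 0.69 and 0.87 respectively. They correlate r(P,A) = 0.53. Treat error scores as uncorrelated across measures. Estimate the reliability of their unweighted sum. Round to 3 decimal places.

0.846

Var(P+A) = 16.5² + 14.1² + 2·[16.5·14.1·0.53] = 471.06 + 246.609 = 717.669.
With uncorrelated errors the cross-covariances are all true-score covariance, so they carry over unchanged; only the diagonal terms shrink to ρᵢσᵢ².
True-score variance = [16.5²·0.69 + 14.1²·0.87] + 246.609 = 360.817 + 246.609 = 607.426.
Reliability = 607.426 / 717.669 = 0.846.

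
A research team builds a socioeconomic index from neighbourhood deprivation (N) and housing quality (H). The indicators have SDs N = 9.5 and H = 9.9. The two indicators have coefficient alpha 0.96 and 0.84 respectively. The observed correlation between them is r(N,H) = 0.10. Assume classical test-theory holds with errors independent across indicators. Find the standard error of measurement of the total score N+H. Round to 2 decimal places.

Var(total) = 188.26 + 18.81 = 207.07.
True-score variance = 168.968 + 18.81 = 187.778, so reliability = 0.9068.
Error variance = 207.07 − 187.778 = 19.2916; SEM = √19.2916 = 4.39.

4.39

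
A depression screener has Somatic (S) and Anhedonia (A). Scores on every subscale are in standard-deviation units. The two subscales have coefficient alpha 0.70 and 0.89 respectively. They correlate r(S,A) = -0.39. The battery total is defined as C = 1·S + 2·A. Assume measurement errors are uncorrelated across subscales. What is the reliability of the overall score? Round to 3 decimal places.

Var(C) = 1 + 2² + 2·[2·(-0.39)] = 5 − 1.56 = 3.44.
Under uncorrelated errors the observed covariances equal the true-score covariances, so only the own-variance terms attenuate.
True-score variance = [0.70 + 2²·0.89] − 1.56 = 4.26 − 1.56 = 2.7.
Reliability = 2.7 / 3.44 = 0.785.

0.785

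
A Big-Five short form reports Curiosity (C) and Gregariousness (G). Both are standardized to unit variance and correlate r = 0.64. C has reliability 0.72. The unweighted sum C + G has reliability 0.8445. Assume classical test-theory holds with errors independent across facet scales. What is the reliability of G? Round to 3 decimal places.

Var(C+G) = 2 + 2·0.64 = 3.280.
True-score variance = ρ_C + ρ_G + 2·0.64, so 0.8445 = (0.72 + ρ_G + 1.28) / 3.280.
ρ_G = 0.8445·3.280 − 0.72 − 1.28 = 0.770.

0.770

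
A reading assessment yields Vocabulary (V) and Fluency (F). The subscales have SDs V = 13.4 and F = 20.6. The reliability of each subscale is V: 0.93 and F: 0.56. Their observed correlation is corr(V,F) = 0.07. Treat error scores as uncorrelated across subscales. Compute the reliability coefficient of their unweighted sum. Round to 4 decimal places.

0.6899

Var(V+F) = 13.4² + 20.6² + 2·[13.4·20.6·0.07] = 603.92 + 38.6456 = 642.566.
With uncorrelated errors the cross-covariances are all true-score covariance, so they carry over unchanged; only the diagonal terms shrink to ρᵢσᵢ².
True-score variance = [13.4²·0.93 + 20.6²·0.56] + 38.6456 = 404.632 + 38.6456 = 443.278.
Reliability = 443.278 / 642.566 = 0.6899.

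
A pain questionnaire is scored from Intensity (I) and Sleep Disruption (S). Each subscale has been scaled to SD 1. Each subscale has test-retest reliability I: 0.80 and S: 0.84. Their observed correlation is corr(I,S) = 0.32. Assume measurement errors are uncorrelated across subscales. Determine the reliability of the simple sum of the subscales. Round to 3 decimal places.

Var(I+S) = 2 + 2·[0.32] = 2 + 0.64 = 2.64.
With uncorrelated errors the cross-covariances are all true-score covariance, so they carry over unchanged; only the diagonal terms shrink to ρᵢσᵢ².
True-score variance = [0.80 + 0.84] + 0.64 = 1.64 + 0.64 = 2.28.
Reliability = 2.28 / 2.64 = 0.864.

0.864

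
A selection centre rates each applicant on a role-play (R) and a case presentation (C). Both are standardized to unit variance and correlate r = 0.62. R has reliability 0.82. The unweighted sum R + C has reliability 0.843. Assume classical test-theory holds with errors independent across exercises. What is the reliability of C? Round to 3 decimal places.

0.671

Var(R+C) = 2 + 2·0.62 = 3.240.
True-score variance = ρ_R + ρ_C + 2·0.62, so 0.843 = (0.82 + ρ_C + 1.24) / 3.240.
ρ_C = 0.843·3.240 − 0.82 − 1.24 = 0.671.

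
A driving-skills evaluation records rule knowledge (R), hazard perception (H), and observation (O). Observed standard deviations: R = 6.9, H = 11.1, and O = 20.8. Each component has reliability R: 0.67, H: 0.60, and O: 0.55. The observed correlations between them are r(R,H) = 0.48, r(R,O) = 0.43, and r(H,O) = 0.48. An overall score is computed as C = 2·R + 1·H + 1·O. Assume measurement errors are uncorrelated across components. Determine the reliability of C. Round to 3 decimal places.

Var(C) = 2²·6.9² + 11.1² + 20.8² + 2·[2·6.9·11.1·0.48 + 2·6.9·20.8·0.43 + 11.1·20.8·0.48] = 746.29 + 615.552 = 1361.84.
With uncorrelated errors the cross-covariances are all true-score covariance, so they carry over unchanged; only the diagonal terms shrink to ρᵢσᵢ².
True-score variance = [2²·6.9²·0.67 + 11.1²·0.60 + 20.8²·0.55] + 615.552 = 439.473 + 615.552 = 1055.02.
Reliability = 1055.02 / 1361.84 = 0.775.

0.775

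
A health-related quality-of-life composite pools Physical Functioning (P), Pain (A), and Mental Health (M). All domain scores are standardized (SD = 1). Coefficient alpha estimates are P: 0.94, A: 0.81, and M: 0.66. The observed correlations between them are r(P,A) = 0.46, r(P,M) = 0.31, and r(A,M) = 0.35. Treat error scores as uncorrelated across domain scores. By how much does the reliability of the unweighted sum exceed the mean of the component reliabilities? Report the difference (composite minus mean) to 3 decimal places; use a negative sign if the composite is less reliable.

0.084

Var(sum) = 3 + 2.24 = 5.24; true-score variance = 2.41 + 2.24 = 4.65; composite reliability = 0.8874.
Mean component reliability = 0.8033.
Difference = 0.8874 − 0.8033 = 0.084.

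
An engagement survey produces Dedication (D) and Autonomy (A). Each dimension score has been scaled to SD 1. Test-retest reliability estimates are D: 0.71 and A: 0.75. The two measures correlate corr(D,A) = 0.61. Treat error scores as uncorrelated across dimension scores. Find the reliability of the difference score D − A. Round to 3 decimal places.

Var(D−A) = 1 + 1 − 2·0.61 = 2 − 1.22 = 0.78.
With uncorrelated errors the cross-covariances are all true-score covariance, so they carry over unchanged; only the diagonal terms shrink to ρᵢσᵢ².
True-score variance = [0.71 + 0.75] − 1.22 = 1.46 − 1.22 = 0.24.
Reliability = 0.24 / 0.78 = 0.308.

0.308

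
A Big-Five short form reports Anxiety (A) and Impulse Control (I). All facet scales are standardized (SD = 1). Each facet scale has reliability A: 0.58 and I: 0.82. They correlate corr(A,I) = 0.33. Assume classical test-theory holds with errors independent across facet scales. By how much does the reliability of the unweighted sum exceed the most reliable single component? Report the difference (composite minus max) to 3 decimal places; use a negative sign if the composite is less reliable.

Var(sum) = 2 + 0.66 = 2.66; true-score variance = 1.4 + 0.66 = 2.06; composite reliability = 0.7744.
Max component reliability = 0.8200.
Difference = 0.7744 − 0.8200 = -0.046.

-0.046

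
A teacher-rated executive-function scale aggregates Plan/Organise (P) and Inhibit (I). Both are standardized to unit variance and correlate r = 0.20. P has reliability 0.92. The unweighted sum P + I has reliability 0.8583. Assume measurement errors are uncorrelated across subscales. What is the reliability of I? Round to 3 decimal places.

0.740

Var(P+I) = 2 + 2·0.20 = 2.400.
True-score variance = ρ_P + ρ_I + 2·0.20, so 0.8583 = (0.92 + ρ_I + 0.40) / 2.400.
ρ_I = 0.8583·2.400 − 0.92 − 0.40 = 0.740.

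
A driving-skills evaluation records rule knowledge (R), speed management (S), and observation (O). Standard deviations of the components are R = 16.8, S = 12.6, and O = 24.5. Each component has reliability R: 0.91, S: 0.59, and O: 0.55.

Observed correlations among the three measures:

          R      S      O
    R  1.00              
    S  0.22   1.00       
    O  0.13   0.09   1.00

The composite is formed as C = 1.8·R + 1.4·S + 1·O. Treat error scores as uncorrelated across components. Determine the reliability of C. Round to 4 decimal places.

Var(C) = 1.8²·16.8² + 1.4²·12.6² + 24.5² + 2·[2.52·16.8·12.6·0.22 + 1.8·16.8·24.5·0.13 + 1.4·12.6·24.5·0.09] = 1825.88 + 505.132 = 2331.01.
Because errors are independent across components, Cov(Tᵢ,Tⱼ) = Cov(Xᵢ,Xⱼ); the off-diagonal part of the true-score variance is the same as above.
True-score variance = [1.8²·16.8²·0.91 + 1.4²·12.6²·0.59 + 24.5²·0.55] + 505.132 = 1345.88 + 505.132 = 1851.02.
Reliability = 1851.02 / 2331.01 = 0.7941.

0.7941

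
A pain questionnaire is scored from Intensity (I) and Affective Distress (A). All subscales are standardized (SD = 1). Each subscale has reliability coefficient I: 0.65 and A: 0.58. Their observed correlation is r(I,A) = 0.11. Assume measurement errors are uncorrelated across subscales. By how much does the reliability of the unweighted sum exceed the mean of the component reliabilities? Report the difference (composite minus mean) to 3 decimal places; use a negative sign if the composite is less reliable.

0.038

Var(sum) = 2 + 0.22 = 2.22; true-score variance = 1.23 + 0.22 = 1.45; composite reliability = 0.6532.
Mean component reliability = 0.6150.
Difference = 0.6532 − 0.6150 = 0.038.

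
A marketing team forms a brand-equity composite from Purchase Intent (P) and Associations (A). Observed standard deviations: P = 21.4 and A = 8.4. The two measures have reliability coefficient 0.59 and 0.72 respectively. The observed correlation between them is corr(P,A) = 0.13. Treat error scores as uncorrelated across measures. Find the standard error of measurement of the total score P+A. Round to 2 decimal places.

14.41

Var(total) = 528.52 + 46.7376 = 575.258.
True-score variance = 321 + 46.7376 = 367.737, so reliability = 0.6393.
Error variance = 575.258 − 367.737 = 207.52; SEM = √207.52 = 14.41.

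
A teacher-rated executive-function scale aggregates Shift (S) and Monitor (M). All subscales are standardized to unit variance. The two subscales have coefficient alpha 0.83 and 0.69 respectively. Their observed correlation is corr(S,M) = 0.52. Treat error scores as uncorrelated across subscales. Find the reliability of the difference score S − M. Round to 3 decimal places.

Var(S−M) = 1 + 1 − 2·0.52 = 2 − 1.04 = 0.96.
Because errors are independent across components, Cov(Tᵢ,Tⱼ) = Cov(Xᵢ,Xⱼ); the off-diagonal part of the true-score variance is the same as above.
True-score variance = [0.83 + 0.69] − 1.04 = 1.52 − 1.04 = 0.48.
Reliability = 0.48 / 0.96 = 0.500.

0.500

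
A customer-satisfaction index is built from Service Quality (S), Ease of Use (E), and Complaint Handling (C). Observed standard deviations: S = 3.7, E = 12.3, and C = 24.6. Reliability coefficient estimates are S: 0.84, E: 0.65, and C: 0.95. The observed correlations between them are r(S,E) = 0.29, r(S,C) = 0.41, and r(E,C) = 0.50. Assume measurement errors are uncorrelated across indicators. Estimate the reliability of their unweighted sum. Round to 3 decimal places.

Var(S+E+C) = 3.7² + 12.3² + 24.6² + 2·[3.7·12.3·0.29 + 3.7·24.6·0.41 + 12.3·24.6·0.50] = 770.14 + 403.612 = 1173.75.
With uncorrelated errors the cross-covariances are all true-score covariance, so they carry over unchanged; only the diagonal terms shrink to ρᵢσᵢ².
True-score variance = [3.7²·0.84 + 12.3²·0.65 + 24.6²·0.95] + 403.612 = 684.74 + 403.612 = 1088.35.
Reliability = 1088.35 / 1173.75 = 0.927.

0.927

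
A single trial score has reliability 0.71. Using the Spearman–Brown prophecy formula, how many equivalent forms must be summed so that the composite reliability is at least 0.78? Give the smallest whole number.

k ≥ ρ*(1−ρ₁)/(ρ₁(1−ρ*)) = 0.78·0.29 / (0.71·0.22) = 1.448.
Smallest integer k = 2.

2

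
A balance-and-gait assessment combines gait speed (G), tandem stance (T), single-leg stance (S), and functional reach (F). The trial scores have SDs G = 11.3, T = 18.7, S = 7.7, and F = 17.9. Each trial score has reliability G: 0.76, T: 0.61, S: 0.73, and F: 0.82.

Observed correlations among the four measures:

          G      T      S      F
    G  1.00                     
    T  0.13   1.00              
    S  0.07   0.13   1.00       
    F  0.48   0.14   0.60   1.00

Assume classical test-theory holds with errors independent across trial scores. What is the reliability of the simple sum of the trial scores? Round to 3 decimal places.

Var(G+T+S+F) = 11.3² + 18.7² + 7.7² + 17.9² + 2·[11.3·18.7·0.13 + 11.3·7.7·0.07 + 11.3·17.9·0.48 + 18.7·7.7·0.13 + 18.7·17.9·0.14 + 7.7·17.9·0.60] = 857.08 + 557.859 = 1414.94.
Under uncorrelated errors the observed covariances equal the true-score covariances, so only the own-variance terms attenuate.
True-score variance = [11.3²·0.76 + 18.7²·0.61 + 7.7²·0.73 + 17.9²·0.82] + 557.859 = 616.373 + 557.859 = 1174.23.
Reliability = 1174.23 / 1414.94 = 0.830.

0.830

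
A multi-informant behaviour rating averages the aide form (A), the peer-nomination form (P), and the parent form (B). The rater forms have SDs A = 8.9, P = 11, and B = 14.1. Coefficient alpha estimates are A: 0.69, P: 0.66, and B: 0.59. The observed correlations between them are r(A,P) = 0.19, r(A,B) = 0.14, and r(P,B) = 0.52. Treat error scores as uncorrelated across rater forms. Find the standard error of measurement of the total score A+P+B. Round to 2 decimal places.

12.13

Var(total) = 399.02 + 233.643 = 632.663.
True-score variance = 251.813 + 233.643 = 485.456, so reliability = 0.7673.
Error variance = 632.663 − 485.456 = 147.207; SEM = √147.207 = 12.13.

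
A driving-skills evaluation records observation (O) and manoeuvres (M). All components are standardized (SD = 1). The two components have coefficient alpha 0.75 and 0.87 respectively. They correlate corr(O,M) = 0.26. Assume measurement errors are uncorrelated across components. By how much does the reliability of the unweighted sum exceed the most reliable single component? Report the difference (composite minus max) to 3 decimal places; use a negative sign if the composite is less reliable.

Var(sum) = 2 + 0.52 = 2.52; true-score variance = 1.62 + 0.52 = 2.14; composite reliability = 0.8492.
Max component reliability = 0.8700.
Difference = 0.8492 − 0.8700 = -0.021.

-0.021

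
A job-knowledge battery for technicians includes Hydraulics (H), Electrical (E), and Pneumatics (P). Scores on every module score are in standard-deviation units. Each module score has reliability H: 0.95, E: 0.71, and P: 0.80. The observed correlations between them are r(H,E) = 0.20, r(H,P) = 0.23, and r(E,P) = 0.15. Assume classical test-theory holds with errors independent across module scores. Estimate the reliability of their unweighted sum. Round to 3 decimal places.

0.870

Var(H+E+P) = 3 + 2·[0.20 + 0.23 + 0.15] = 3 + 1.16 = 4.16.
With uncorrelated errors the cross-covariances are all true-score covariance, so they carry over unchanged; only the diagonal terms shrink to ρᵢσᵢ².
True-score variance = [0.95 + 0.71 + 0.80] + 1.16 = 2.46 + 1.16 = 3.62.
Reliability = 3.62 / 4.16 = 0.870.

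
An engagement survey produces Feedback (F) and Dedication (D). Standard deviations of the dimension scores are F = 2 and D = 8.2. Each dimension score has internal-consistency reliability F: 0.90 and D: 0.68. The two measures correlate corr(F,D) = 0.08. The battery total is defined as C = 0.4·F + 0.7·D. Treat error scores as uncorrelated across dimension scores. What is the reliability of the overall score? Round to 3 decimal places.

Var(C) = 0.4²·2² + 0.7²·8.2² + 2·[0.28·2·8.2·0.08] = 33.5876 + 0.73472 = 34.3223.
With uncorrelated errors the cross-covariances are all true-score covariance, so they carry over unchanged; only the diagonal terms shrink to ρᵢσᵢ².
True-score variance = [0.4²·2²·0.90 + 0.7²·8.2²·0.68] + 0.73472 = 22.9804 + 0.73472 = 23.7151.
Reliability = 23.7151 / 34.3223 = 0.691.

0.691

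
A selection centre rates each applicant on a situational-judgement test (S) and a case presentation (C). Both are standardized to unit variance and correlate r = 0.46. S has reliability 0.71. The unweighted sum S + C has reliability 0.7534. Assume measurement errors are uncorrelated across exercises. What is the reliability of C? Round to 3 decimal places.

Var(S+C) = 2 + 2·0.46 = 2.920.
True-score variance = ρ_S + ρ_C + 2·0.46, so 0.7534 = (0.71 + ρ_C + 0.92) / 2.920.
ρ_C = 0.7534·2.920 − 0.71 − 0.92 = 0.570.

0.570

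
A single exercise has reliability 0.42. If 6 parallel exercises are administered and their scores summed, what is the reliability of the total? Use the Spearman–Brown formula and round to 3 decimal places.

0.813

ρ_k = kρ / (1 + (k−1)ρ) = 6·0.42 / (1 + 5·0.42) = 2.520 / 3.100 = 0.813.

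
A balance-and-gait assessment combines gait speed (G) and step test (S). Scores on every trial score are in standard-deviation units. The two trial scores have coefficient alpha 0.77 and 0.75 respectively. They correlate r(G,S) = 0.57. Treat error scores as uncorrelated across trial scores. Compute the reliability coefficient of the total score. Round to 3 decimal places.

0.847

Var(G+S) = 2 + 2·[0.57] = 2 + 1.14 = 3.14.
With uncorrelated errors the cross-covariances are all true-score covariance, so they carry over unchanged; only the diagonal terms shrink to ρᵢσᵢ².
True-score variance = [0.77 + 0.75] + 1.14 = 1.52 + 1.14 = 2.66.
Reliability = 2.66 / 3.14 = 0.847.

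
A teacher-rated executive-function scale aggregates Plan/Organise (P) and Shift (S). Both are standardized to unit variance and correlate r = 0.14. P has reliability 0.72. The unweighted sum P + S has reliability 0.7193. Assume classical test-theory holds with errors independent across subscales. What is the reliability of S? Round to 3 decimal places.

0.640

Var(P+S) = 2 + 2·0.14 = 2.280.
True-score variance = ρ_P + ρ_S + 2·0.14, so 0.7193 = (0.72 + ρ_S + 0.28) / 2.280.
ρ_S = 0.7193·2.280 − 0.72 − 0.28 = 0.640.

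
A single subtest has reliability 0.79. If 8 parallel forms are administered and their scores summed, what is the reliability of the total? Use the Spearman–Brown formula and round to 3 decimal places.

ρ_k = kρ / (1 + (k−1)ρ) = 8·0.79 / (1 + 7·0.79) = 6.320 / 6.530 = 0.968.

0.968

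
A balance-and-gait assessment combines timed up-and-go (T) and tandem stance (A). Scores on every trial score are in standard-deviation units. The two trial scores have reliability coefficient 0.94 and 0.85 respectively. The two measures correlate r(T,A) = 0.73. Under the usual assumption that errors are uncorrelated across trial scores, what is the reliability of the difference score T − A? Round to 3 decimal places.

Var(T−A) = 1 + 1 − 2·0.73 = 2 − 1.46 = 0.54.
Under uncorrelated errors the observed covariances equal the true-score covariances, so only the own-variance terms attenuate.
True-score variance = [0.94 + 0.85] − 1.46 = 1.79 − 1.46 = 0.33.
Reliability = 0.33 / 0.54 = 0.611.

0.611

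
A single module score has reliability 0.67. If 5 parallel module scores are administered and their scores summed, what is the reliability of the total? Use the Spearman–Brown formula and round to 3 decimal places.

ρ_k = kρ / (1 + (k−1)ρ) = 5·0.67 / (1 + 4·0.67) = 3.350 / 3.680 = 0.910.

0.910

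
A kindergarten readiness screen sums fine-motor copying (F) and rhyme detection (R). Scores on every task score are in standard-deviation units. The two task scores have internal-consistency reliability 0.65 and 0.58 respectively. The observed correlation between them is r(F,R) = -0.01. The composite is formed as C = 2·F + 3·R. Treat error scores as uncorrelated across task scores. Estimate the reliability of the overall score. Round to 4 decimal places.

Var(C) = 2² + 3² + 2·[6·(-0.01)] = 13 − 0.12 = 12.88.
With uncorrelated errors the cross-covariances are all true-score covariance, so they carry over unchanged; only the diagonal terms shrink to ρᵢσᵢ².
True-score variance = [2²·0.65 + 3²·0.58] − 0.12 = 7.82 − 0.12 = 7.7.
Reliability = 7.7 / 12.88 = 0.5978.

0.5978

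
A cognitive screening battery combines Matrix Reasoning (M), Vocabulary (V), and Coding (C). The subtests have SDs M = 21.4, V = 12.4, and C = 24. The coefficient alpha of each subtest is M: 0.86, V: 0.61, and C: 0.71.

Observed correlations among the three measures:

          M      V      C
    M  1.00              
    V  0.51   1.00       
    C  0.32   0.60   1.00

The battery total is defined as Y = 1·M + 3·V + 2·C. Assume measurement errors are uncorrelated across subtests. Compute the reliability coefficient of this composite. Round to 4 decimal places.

Var(Y) = 21.4² + 3²·12.4² + 2²·24² + 2·[3·21.4·12.4·0.51 + 2·21.4·24·0.32 + 6·12.4·24·0.60] = 4145.8 + 3612.13 = 7757.93.
With uncorrelated errors the cross-covariances are all true-score covariance, so they carry over unchanged; only the diagonal terms shrink to ρᵢσᵢ².
True-score variance = [21.4²·0.86 + 3²·12.4²·0.61 + 2²·24²·0.71] + 3612.13 = 2873.83 + 3612.13 = 6485.96.
Reliability = 6485.96 / 7757.93 = 0.8360.

0.8360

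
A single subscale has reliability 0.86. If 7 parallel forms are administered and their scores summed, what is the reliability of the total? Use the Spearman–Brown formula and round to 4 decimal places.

ρ_k = kρ / (1 + (k−1)ρ) = 7·0.86 / (1 + 6·0.86) = 6.020 / 6.160 = 0.9773.

0.9773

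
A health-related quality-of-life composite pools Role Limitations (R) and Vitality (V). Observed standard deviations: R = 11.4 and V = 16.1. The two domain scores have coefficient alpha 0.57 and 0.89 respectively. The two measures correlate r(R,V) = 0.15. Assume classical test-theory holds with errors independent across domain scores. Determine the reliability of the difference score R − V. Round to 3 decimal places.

Var(R−V) = 11.4² + 16.1² − 2·11.4·16.1·0.15 = 389.17 − 55.062 = 334.108.
With uncorrelated errors the cross-covariances are all true-score covariance, so they carry over unchanged; only the diagonal terms shrink to ρᵢσᵢ².
True-score variance = [11.4²·0.57 + 16.1²·0.89] − 55.062 = 304.774 − 55.062 = 249.712.
Reliability = 249.712 / 334.108 = 0.747.

0.747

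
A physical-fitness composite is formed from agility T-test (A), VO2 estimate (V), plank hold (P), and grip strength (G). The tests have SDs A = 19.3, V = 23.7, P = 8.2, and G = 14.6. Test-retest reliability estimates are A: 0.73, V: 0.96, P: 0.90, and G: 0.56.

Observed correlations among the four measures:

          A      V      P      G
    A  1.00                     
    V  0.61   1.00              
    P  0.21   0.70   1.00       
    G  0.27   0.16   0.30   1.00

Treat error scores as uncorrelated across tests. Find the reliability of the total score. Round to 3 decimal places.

0.909

Var(A+V+P+G) = 19.3² + 23.7² + 8.2² + 14.6² + 2·[19.3·23.7·0.61 + 19.3·8.2·0.21 + 19.3·14.6·0.27 + 23.7·8.2·0.70 + 23.7·14.6·0.16 + 8.2·14.6·0.30] = 1214.58 + 1231.3 = 2445.88.
Because errors are independent across components, Cov(Tᵢ,Tⱼ) = Cov(Xᵢ,Xⱼ); the off-diagonal part of the true-score variance is the same as above.
True-score variance = [19.3²·0.73 + 23.7²·0.96 + 8.2²·0.90 + 14.6²·0.56] + 1231.3 = 991.026 + 1231.3 = 2222.33.
Reliability = 2222.33 / 2445.88 = 0.909.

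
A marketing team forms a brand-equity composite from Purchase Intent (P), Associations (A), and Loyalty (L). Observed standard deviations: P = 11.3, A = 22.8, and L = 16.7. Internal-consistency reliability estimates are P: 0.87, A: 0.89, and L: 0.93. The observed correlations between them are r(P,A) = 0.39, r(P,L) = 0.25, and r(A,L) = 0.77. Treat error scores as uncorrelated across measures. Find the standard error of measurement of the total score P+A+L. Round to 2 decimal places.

Var(total) = 926.42 + 881.685 = 1808.1.
True-score variance = 833.116 + 881.685 = 1714.8, so reliability = 0.9484.
Error variance = 1808.1 − 1714.8 = 93.3044; SEM = √93.3044 = 9.66.

9.66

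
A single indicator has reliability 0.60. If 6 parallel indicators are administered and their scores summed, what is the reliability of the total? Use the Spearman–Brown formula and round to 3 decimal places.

ρ_k = kρ / (1 + (k−1)ρ) = 6·0.60 / (1 + 5·0.60) = 3.600 / 4.000 = 0.900.

0.900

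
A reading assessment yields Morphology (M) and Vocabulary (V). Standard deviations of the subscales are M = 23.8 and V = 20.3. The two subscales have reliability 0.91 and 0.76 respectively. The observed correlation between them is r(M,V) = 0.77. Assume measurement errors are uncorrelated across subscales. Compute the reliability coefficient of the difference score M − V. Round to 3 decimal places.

Var(M−V) = 23.8² + 20.3² − 2·23.8·20.3·0.77 = 978.53 − 744.036 = 234.494.
Because errors are independent across components, Cov(Tᵢ,Tⱼ) = Cov(Xᵢ,Xⱼ); the off-diagonal part of the true-score variance is the same as above.
True-score variance = [23.8²·0.91 + 20.3²·0.76] − 744.036 = 828.649 − 744.036 = 84.6132.
Reliability = 84.6132 / 234.494 = 0.361.

0.361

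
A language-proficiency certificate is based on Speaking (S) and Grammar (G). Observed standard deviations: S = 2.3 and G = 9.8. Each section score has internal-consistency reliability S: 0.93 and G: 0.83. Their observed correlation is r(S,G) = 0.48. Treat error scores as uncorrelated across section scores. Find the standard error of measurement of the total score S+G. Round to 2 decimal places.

4.09

Var(total) = 101.33 + 21.6384 = 122.968.
True-score variance = 84.6329 + 21.6384 = 106.271, so reliability = 0.8642.
Error variance = 122.968 − 106.271 = 16.6971; SEM = √16.6971 = 4.09.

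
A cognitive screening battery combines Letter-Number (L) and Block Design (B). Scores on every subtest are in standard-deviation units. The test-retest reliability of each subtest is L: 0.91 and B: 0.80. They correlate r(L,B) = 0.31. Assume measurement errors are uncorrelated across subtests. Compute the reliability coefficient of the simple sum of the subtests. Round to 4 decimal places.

0.8893

Var(L+B) = 2 + 2·[0.31] = 2 + 0.62 = 2.62.
With uncorrelated errors the cross-covariances are all true-score covariance, so they carry over unchanged; only the diagonal terms shrink to ρᵢσᵢ².
True-score variance = [0.91 + 0.80] + 0.62 = 1.71 + 0.62 = 2.33.
Reliability = 2.33 / 2.62 = 0.8893.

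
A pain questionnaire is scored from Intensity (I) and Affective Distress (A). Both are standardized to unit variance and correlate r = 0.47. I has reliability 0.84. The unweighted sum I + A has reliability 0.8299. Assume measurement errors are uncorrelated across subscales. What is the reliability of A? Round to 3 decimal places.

Var(I+A) = 2 + 2·0.47 = 2.940.
True-score variance = ρ_I + ρ_A + 2·0.47, so 0.8299 = (0.84 + ρ_A + 0.94) / 2.940.
ρ_A = 0.8299·2.940 − 0.84 − 0.94 = 0.660.

0.660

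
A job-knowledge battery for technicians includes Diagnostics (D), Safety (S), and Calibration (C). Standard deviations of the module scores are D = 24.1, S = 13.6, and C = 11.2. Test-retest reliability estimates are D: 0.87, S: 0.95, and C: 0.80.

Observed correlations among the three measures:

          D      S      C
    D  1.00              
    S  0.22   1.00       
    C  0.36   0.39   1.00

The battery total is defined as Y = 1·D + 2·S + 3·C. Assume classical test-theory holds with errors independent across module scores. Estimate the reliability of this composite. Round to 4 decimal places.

Var(Y) = 24.1² + 2²·13.6² + 3²·11.2² + 2·[2·24.1·13.6·0.22 + 3·24.1·11.2·0.36 + 6·13.6·11.2·0.39] = 2449.61 + 1584.31 = 4033.92.
Under uncorrelated errors the observed covariances equal the true-score covariances, so only the own-variance terms attenuate.
True-score variance = [24.1²·0.87 + 2²·13.6²·0.95 + 3²·11.2²·0.80] + 1584.31 = 2111.32 + 1584.31 = 3695.63.
Reliability = 3695.63 / 4033.92 = 0.9161.

0.9161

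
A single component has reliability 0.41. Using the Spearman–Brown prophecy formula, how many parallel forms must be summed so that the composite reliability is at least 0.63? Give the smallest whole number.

k ≥ ρ*(1−ρ₁)/(ρ₁(1−ρ*)) = 0.63·0.59 / (0.41·0.37) = 2.450.
Smallest integer k = 3.

3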